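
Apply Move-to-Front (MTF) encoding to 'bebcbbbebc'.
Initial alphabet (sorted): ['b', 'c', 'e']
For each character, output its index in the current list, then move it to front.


MTF encoding:
'b': index 0 in ['b', 'c', 'e'] -> ['b', 'c', 'e']
'e': index 2 in ['b', 'c', 'e'] -> ['e', 'b', 'c']
'b': index 1 in ['e', 'b', 'c'] -> ['b', 'e', 'c']
'c': index 2 in ['b', 'e', 'c'] -> ['c', 'b', 'e']
'b': index 1 in ['c', 'b', 'e'] -> ['b', 'c', 'e']
'b': index 0 in ['b', 'c', 'e'] -> ['b', 'c', 'e']
'b': index 0 in ['b', 'c', 'e'] -> ['b', 'c', 'e']
'e': index 2 in ['b', 'c', 'e'] -> ['e', 'b', 'c']
'b': index 1 in ['e', 'b', 'c'] -> ['b', 'e', 'c']
'c': index 2 in ['b', 'e', 'c'] -> ['c', 'b', 'e']


Output: [0, 2, 1, 2, 1, 0, 0, 2, 1, 2]


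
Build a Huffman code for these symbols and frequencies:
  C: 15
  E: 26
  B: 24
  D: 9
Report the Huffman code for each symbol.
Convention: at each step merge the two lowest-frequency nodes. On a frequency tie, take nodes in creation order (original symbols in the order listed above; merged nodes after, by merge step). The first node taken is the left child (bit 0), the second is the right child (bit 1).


Huffman tree construction:
Step 1: Merge D(9) + C(15) = 24
Step 2: Merge B(24) + (D+C)(24) = 48
Step 3: Merge E(26) + (B+(D+C))(48) = 74
Read each symbol's code off the tree from the root (left child = 0, right child = 1).

Codes:
  C: 111 (length 3)
  E: 0 (length 1)
  B: 10 (length 2)
  D: 110 (length 3)
Average code length: 146/74 = 1.9730 bits/symbol


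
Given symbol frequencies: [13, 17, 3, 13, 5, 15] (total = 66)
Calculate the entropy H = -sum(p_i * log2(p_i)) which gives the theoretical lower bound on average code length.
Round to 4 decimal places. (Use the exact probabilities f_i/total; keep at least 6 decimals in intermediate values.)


Per-symbol terms -p_i * log2(p_i) with p_i = f_i/66:
  p = 13/66 = 0.196970: log2(p) = -2.343954, -p*log2(p) = 0.461688
  p = 17/66 = 0.257576: log2(p) = -1.956931, -p*log2(p) = 0.504058
  p = 3/66 = 0.045455: log2(p) = -4.459432, -p*log2(p) = 0.202701
  p = 13/66 = 0.196970: log2(p) = -2.343954, -p*log2(p) = 0.461688
  p = 5/66 = 0.075758: log2(p) = -3.722466, -p*log2(p) = 0.282005
  p = 15/66 = 0.227273: log2(p) = -2.137504, -p*log2(p) = 0.485796
H = 0.461688 + 0.504058 + 0.202701 + 0.461688 + 0.282005 + 0.485796 = 2.397936

H = 2.3979 bits/symbol


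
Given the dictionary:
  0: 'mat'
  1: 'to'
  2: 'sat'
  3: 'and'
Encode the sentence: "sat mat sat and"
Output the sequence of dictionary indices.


Look up each word in the dictionary:
  'sat' -> 2
  'mat' -> 0
  'sat' -> 2
  'and' -> 3

Encoded: [2, 0, 2, 3]


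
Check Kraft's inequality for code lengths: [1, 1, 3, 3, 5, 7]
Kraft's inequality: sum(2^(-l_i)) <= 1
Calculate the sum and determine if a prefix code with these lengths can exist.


Sum = 2^(-1) + 2^(-1) + 2^(-3) + 2^(-3) + 2^(-5) + 2^(-7)
    = 0.5 + 0.5 + 0.125 + 0.125 + 0.03125 + 0.0078125
    = 165/128 = 1.2890625
Since 1.2890625 > 1, Kraft's inequality is NOT satisfied.
A prefix code with these lengths CANNOT exist.

Kraft sum = 1.2890625. Not satisfied.


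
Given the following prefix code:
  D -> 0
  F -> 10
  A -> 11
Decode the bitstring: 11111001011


Decoding step by step:
Bits 11 -> A
Bits 11 -> A
Bits 10 -> F
Bits 0 -> D
Bits 10 -> F
Bits 11 -> A


Decoded message: AAFDFA


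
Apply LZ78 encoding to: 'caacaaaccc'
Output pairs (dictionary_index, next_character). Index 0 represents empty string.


LZ78 encoding steps:
Dictionary: {0: ''}
Step 1: w='' (idx 0), next='c' -> output (0, 'c'), add 'c' as idx 1
Step 2: w='' (idx 0), next='a' -> output (0, 'a'), add 'a' as idx 2
Step 3: w='a' (idx 2), next='c' -> output (2, 'c'), add 'ac' as idx 3
Step 4: w='a' (idx 2), next='a' -> output (2, 'a'), add 'aa' as idx 4
Step 5: w='ac' (idx 3), next='c' -> output (3, 'c'), add 'acc' as idx 5
Step 6: w='c' (idx 1), end of input -> output (1, '')


Encoded: [(0, 'c'), (0, 'a'), (2, 'c'), (2, 'a'), (3, 'c'), (1, '')]


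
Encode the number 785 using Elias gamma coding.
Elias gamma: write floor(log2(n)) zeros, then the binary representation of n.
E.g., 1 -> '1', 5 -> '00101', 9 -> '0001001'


num_bits = floor(log2(785)) + 1 = 10
leading_zeros = num_bits - 1 = 9
binary(785) = 1100010001

Elias gamma(785) = '000000000' + '1100010001' = 0000000001100010001 (19 bits)


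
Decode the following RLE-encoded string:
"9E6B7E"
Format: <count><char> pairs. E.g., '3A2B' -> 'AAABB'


Expanding each <count><char> pair:
  9E -> 'EEEEEEEEE'
  6B -> 'BBBBBB'
  7E -> 'EEEEEEE'

Decoded = EEEEEEEEEBBBBBBEEEEEEE


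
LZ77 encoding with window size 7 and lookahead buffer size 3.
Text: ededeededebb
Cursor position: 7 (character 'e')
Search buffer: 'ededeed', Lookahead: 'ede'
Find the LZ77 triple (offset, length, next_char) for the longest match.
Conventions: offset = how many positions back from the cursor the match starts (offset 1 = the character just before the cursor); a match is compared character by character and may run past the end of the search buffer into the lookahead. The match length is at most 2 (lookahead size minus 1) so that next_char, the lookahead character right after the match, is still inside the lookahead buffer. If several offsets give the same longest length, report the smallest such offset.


Try each offset into the search buffer:
  offset=1 (pos 6, char 'd'): match length 0
  offset=2 (pos 5, char 'e'): match length 2
  offset=3 (pos 4, char 'e'): match length 1
  offset=4 (pos 3, char 'd'): match length 0
  offset=5 (pos 2, char 'e'): match length 2
  offset=6 (pos 1, char 'd'): match length 0
  offset=7 (pos 0, char 'e'): match length 2
Longest match has length 2, found at offsets 2, 5, 7; take the smallest, offset 2.
next_char = character at position 7 + 2 = 9 -> 'e'

Best match: offset=2, length=2 (matching 'ed' starting at position 5)
LZ77 triple: (2, 2, 'e')


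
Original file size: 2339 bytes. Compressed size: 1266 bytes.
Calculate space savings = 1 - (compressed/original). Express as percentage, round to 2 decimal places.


ratio = compressed/original = 1266/2339 = 0.541257
savings = 1 - ratio = 1 - 0.541257 = 0.458743
as a percentage: 0.458743 * 100 = 45.87%

Space savings = 1 - 1266/2339 = 45.87%


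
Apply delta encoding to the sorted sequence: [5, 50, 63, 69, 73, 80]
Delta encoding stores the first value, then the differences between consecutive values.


First value: 5
Deltas:
  50 - 5 = 45
  63 - 50 = 13
  69 - 63 = 6
  73 - 69 = 4
  80 - 73 = 7


Delta encoded: [5, 45, 13, 6, 4, 7]


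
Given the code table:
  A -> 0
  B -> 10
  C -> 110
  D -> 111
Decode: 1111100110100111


Decoding:
111 -> D
110 -> C
0 -> A
110 -> C
10 -> B
0 -> A
111 -> D


Result: DCACBAD


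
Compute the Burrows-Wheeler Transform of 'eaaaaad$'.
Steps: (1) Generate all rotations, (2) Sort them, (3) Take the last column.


Rotations (sorted):
  0: $eaaaaad -> last char: d
  1: aaaaad$e -> last char: e
  2: aaaad$ea -> last char: a
  3: aaad$eaa -> last char: a
  4: aad$eaaa -> last char: a
  5: ad$eaaaa -> last char: a
  6: d$eaaaaa -> last char: a
  7: eaaaaad$ -> last char: $


BWT = deaaaaa$


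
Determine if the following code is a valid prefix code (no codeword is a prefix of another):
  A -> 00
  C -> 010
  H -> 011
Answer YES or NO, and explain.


Checking each pair (does one codeword prefix another?):
  A='00' vs C='010': no prefix
  A='00' vs H='011': no prefix
  C='010' vs A='00': no prefix
  C='010' vs H='011': no prefix
  H='011' vs A='00': no prefix
  H='011' vs C='010': no prefix
No violation found over all pairs.

YES -- this is a valid prefix code. No codeword is a prefix of any other codeword.


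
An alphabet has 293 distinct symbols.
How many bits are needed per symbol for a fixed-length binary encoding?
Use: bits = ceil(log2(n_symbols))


log2(293) = 8.1948
Bracket: 2^8 = 256 < 293 <= 2^9 = 512
So ceil(log2(293)) = 9

bits = ceil(log2(293)) = ceil(8.1948) = 9 bits


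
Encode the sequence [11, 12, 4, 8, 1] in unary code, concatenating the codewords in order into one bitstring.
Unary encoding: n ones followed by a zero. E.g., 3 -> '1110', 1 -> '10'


Encode each number as n ones followed by a terminating 0:
  11 -> 111111111110 (12 bits)
  12 -> 1111111111110 (13 bits)
  4 -> 11110 (5 bits)
  8 -> 111111110 (9 bits)
  1 -> 10 (2 bits)
Total length = 12 + 13 + 5 + 9 + 2 = 41 bits.

Unary([11, 12, 4, 8, 1]) = 11111111111011111111111101111011111111010 (41 bits)


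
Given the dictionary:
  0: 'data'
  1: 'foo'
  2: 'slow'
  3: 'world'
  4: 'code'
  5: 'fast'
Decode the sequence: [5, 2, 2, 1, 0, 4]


Look up each index in the dictionary:
  5 -> 'fast'
  2 -> 'slow'
  2 -> 'slow'
  1 -> 'foo'
  0 -> 'data'
  4 -> 'code'

Decoded: "fast slow slow foo data code"


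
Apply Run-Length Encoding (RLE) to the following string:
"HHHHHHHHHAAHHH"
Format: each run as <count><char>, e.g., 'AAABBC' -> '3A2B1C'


Scanning runs left to right:
  i=0: run of 'H' x 9 -> '9H'
  i=9: run of 'A' x 2 -> '2A'
  i=11: run of 'H' x 3 -> '3H'

RLE = 9H2A3H


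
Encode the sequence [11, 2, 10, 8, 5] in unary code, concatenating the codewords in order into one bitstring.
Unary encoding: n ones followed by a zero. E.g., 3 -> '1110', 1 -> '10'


Encode each number as n ones followed by a terminating 0:
  11 -> 111111111110 (12 bits)
  2 -> 110 (3 bits)
  10 -> 11111111110 (11 bits)
  8 -> 111111110 (9 bits)
  5 -> 111110 (6 bits)
Total length = 12 + 3 + 11 + 9 + 6 = 41 bits.

Unary([11, 2, 10, 8, 5]) = 11111111111011011111111110111111110111110 (41 bits)


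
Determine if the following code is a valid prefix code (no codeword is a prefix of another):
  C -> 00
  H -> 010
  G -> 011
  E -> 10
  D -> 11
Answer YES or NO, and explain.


Checking each pair (does one codeword prefix another?):
  C='00' vs H='010': no prefix
  C='00' vs G='011': no prefix
  C='00' vs E='10': no prefix
  C='00' vs D='11': no prefix
  H='010' vs C='00': no prefix
  H='010' vs G='011': no prefix
  H='010' vs E='10': no prefix
  H='010' vs D='11': no prefix
  G='011' vs C='00': no prefix
  G='011' vs H='010': no prefix
  G='011' vs E='10': no prefix
  G='011' vs D='11': no prefix
  E='10' vs C='00': no prefix
  E='10' vs H='010': no prefix
  E='10' vs G='011': no prefix
  E='10' vs D='11': no prefix
  D='11' vs C='00': no prefix
  D='11' vs H='010': no prefix
  D='11' vs G='011': no prefix
  D='11' vs E='10': no prefix
No violation found over all pairs.

YES -- this is a valid prefix code. No codeword is a prefix of any other codeword.


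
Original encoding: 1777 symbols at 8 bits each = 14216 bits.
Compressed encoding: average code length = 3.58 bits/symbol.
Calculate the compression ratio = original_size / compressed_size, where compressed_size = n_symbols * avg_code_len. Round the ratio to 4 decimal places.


original_size = n_symbols * orig_bits = 1777 * 8 = 14216 bits
compressed_size = n_symbols * avg_code_len = 1777 * 3.58 = 6361.66 bits
ratio = original_size / compressed_size = 14216 / 6361.66 = 2.2346

Compression ratio = 2.2346


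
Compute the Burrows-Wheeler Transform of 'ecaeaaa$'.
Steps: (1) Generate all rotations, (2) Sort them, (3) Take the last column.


Rotations (sorted):
  0: $ecaeaaa -> last char: a
  1: a$ecaeaa -> last char: a
  2: aa$ecaea -> last char: a
  3: aaa$ecae -> last char: e
  4: aeaaa$ec -> last char: c
  5: caeaaa$e -> last char: e
  6: eaaa$eca -> last char: a
  7: ecaeaaa$ -> last char: $


BWT = aaaecea$


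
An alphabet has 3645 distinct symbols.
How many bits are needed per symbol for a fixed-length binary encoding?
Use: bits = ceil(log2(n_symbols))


log2(3645) = 11.8317
Bracket: 2^11 = 2048 < 3645 <= 2^12 = 4096
So ceil(log2(3645)) = 12

bits = ceil(log2(3645)) = ceil(11.8317) = 12 bits


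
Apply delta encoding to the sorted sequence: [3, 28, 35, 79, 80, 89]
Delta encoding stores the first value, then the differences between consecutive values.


First value: 3
Deltas:
  28 - 3 = 25
  35 - 28 = 7
  79 - 35 = 44
  80 - 79 = 1
  89 - 80 = 9


Delta encoded: [3, 25, 7, 44, 1, 9]


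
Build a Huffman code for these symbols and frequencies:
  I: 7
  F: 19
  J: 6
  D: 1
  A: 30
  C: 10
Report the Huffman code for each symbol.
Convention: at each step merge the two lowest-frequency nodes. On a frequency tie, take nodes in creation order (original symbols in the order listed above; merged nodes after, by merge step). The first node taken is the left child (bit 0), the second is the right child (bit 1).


Huffman tree construction:
Step 1: Merge D(1) + J(6) = 7
Step 2: Merge I(7) + (D+J)(7) = 14
Step 3: Merge C(10) + (I+(D+J))(14) = 24
Step 4: Merge F(19) + (C+(I+(D+J)))(24) = 43
Step 5: Merge A(30) + (F+(C+(I+(D+J))))(43) = 73
Read each symbol's code off the tree from the root (left child = 0, right child = 1).

Codes:
  I: 1110 (length 4)
  F: 10 (length 2)
  J: 11111 (length 5)
  D: 11110 (length 5)
  A: 0 (length 1)
  C: 110 (length 3)
Average code length: 161/73 = 2.2055 bits/symbol


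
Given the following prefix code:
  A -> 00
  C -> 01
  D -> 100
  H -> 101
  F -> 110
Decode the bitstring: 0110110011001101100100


Decoding step by step:
Bits 01 -> C
Bits 101 -> H
Bits 100 -> D
Bits 110 -> F
Bits 01 -> C
Bits 101 -> H
Bits 100 -> D
Bits 100 -> D


Decoded message: CHDFCHDD


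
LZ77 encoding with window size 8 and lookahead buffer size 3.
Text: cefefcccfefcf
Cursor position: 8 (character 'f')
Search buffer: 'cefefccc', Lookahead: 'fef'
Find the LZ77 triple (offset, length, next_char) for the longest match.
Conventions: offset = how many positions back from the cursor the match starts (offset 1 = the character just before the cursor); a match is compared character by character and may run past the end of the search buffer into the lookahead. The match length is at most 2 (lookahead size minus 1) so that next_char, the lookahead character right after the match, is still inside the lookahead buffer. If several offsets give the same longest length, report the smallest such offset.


Try each offset into the search buffer:
  offset=1 (pos 7, char 'c'): match length 0
  offset=2 (pos 6, char 'c'): match length 0
  offset=3 (pos 5, char 'c'): match length 0
  offset=4 (pos 4, char 'f'): match length 1
  offset=5 (pos 3, char 'e'): match length 0
  offset=6 (pos 2, char 'f'): match length 2
  offset=7 (pos 1, char 'e'): match length 0
  offset=8 (pos 0, char 'c'): match length 0
Longest match has length 2 at offset 6.
next_char = character at position 8 + 2 = 10 -> 'f'

Best match: offset=6, length=2 (matching 'fe' starting at position 2)
LZ77 triple: (6, 2, 'f')


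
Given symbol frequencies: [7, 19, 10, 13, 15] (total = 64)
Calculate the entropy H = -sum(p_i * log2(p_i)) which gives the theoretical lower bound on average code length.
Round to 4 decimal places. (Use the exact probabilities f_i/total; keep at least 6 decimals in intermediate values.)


Per-symbol terms -p_i * log2(p_i) with p_i = f_i/64:
  p = 7/64 = 0.109375: log2(p) = -3.192645, -p*log2(p) = 0.349196
  p = 19/64 = 0.296875: log2(p) = -1.752072, -p*log2(p) = 0.520147
  p = 10/64 = 0.156250: log2(p) = -2.678072, -p*log2(p) = 0.418449
  p = 13/64 = 0.203125: log2(p) = -2.299560, -p*log2(p) = 0.467098
  p = 15/64 = 0.234375: log2(p) = -2.093109, -p*log2(p) = 0.490573
H = 0.349196 + 0.520147 + 0.418449 + 0.467098 + 0.490573 = 2.245463

H = 2.2455 bits/symbol


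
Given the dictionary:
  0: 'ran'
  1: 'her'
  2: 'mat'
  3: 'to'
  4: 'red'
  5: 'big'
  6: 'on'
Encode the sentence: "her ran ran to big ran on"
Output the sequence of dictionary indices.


Look up each word in the dictionary:
  'her' -> 1
  'ran' -> 0
  'ran' -> 0
  'to' -> 3
  'big' -> 5
  'ran' -> 0
  'on' -> 6

Encoded: [1, 0, 0, 3, 5, 0, 6]


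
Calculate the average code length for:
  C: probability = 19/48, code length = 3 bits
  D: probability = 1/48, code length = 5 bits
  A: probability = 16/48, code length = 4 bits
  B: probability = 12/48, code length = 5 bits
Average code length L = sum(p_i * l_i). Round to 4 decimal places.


Weighted contributions p_i * l_i:
  C: (19/48) * 3 = 57/48
  D: (1/48) * 5 = 5/48
  A: (16/48) * 4 = 64/48
  B: (12/48) * 5 = 60/48
Sum = (57 + 5 + 64 + 60)/48 = 186/48

L = 186/48 = 3.8750 bits/symbol


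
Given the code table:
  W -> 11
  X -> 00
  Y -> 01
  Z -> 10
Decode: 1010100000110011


Decoding:
10 -> Z
10 -> Z
10 -> Z
00 -> X
00 -> X
11 -> W
00 -> X
11 -> W


Result: ZZZXXWXW


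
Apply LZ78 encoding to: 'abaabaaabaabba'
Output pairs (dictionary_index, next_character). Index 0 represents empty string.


LZ78 encoding steps:
Dictionary: {0: ''}
Step 1: w='' (idx 0), next='a' -> output (0, 'a'), add 'a' as idx 1
Step 2: w='' (idx 0), next='b' -> output (0, 'b'), add 'b' as idx 2
Step 3: w='a' (idx 1), next='a' -> output (1, 'a'), add 'aa' as idx 3
Step 4: w='b' (idx 2), next='a' -> output (2, 'a'), add 'ba' as idx 4
Step 5: w='aa' (idx 3), next='b' -> output (3, 'b'), add 'aab' as idx 5
Step 6: w='aab' (idx 5), next='b' -> output (5, 'b'), add 'aabb' as idx 6
Step 7: w='a' (idx 1), end of input -> output (1, '')


Encoded: [(0, 'a'), (0, 'b'), (1, 'a'), (2, 'a'), (3, 'b'), (5, 'b'), (1, '')]


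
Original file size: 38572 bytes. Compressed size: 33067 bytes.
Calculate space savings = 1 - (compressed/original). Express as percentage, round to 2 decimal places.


ratio = compressed/original = 33067/38572 = 0.85728
savings = 1 - ratio = 1 - 0.85728 = 0.14272
as a percentage: 0.14272 * 100 = 14.27%

Space savings = 1 - 33067/38572 = 14.27%


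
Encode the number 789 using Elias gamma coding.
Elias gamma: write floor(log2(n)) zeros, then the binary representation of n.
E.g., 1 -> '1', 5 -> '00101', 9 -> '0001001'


num_bits = floor(log2(789)) + 1 = 10
leading_zeros = num_bits - 1 = 9
binary(789) = 1100010101

Elias gamma(789) = '000000000' + '1100010101' = 0000000001100010101 (19 bits)


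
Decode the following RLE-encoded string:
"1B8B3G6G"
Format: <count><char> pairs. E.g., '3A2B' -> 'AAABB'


Expanding each <count><char> pair:
  1B -> 'B'
  8B -> 'BBBBBBBB'
  3G -> 'GGG'
  6G -> 'GGGGGG'

Decoded = BBBBBBBBBGGGGGGGGG


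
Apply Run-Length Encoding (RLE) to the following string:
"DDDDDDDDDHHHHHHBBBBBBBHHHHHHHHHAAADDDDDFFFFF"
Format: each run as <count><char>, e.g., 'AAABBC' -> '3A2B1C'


Scanning runs left to right:
  i=0: run of 'D' x 9 -> '9D'
  i=9: run of 'H' x 6 -> '6H'
  i=15: run of 'B' x 7 -> '7B'
  i=22: run of 'H' x 9 -> '9H'
  i=31: run of 'A' x 3 -> '3A'
  i=34: run of 'D' x 5 -> '5D'
  i=39: run of 'F' x 5 -> '5F'

RLE = 9D6H7B9H3A5D5F


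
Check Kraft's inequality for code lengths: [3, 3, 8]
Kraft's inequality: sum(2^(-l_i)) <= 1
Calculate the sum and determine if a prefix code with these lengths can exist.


Sum = 2^(-3) + 2^(-3) + 2^(-8)
    = 0.125 + 0.125 + 0.00390625
    = 65/256 = 0.25390625
Since 0.25390625 <= 1, Kraft's inequality IS satisfied.
A prefix code with these lengths CAN exist.

Kraft sum = 0.25390625. Satisfied.


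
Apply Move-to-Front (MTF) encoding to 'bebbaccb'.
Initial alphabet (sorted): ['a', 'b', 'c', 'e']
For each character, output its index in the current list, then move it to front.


MTF encoding:
'b': index 1 in ['a', 'b', 'c', 'e'] -> ['b', 'a', 'c', 'e']
'e': index 3 in ['b', 'a', 'c', 'e'] -> ['e', 'b', 'a', 'c']
'b': index 1 in ['e', 'b', 'a', 'c'] -> ['b', 'e', 'a', 'c']
'b': index 0 in ['b', 'e', 'a', 'c'] -> ['b', 'e', 'a', 'c']
'a': index 2 in ['b', 'e', 'a', 'c'] -> ['a', 'b', 'e', 'c']
'c': index 3 in ['a', 'b', 'e', 'c'] -> ['c', 'a', 'b', 'e']
'c': index 0 in ['c', 'a', 'b', 'e'] -> ['c', 'a', 'b', 'e']
'b': index 2 in ['c', 'a', 'b', 'e'] -> ['b', 'c', 'a', 'e']


Output: [1, 3, 1, 0, 2, 3, 0, 2]


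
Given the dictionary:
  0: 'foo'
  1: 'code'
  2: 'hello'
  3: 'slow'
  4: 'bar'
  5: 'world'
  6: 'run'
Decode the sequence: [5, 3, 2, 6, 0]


Look up each index in the dictionary:
  5 -> 'world'
  3 -> 'slow'
  2 -> 'hello'
  6 -> 'run'
  0 -> 'foo'

Decoded: "world slow hello run foo"


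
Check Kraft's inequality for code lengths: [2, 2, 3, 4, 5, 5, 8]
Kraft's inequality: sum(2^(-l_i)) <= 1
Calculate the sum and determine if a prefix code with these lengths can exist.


Sum = 2^(-2) + 2^(-2) + 2^(-3) + 2^(-4) + 2^(-5) + 2^(-5) + 2^(-8)
    = 0.25 + 0.25 + 0.125 + 0.0625 + 0.03125 + 0.03125 + 0.00390625
    = 193/256 = 0.75390625
Since 0.75390625 <= 1, Kraft's inequality IS satisfied.
A prefix code with these lengths CAN exist.

Kraft sum = 0.75390625. Satisfied.


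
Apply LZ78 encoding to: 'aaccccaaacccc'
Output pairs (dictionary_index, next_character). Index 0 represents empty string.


LZ78 encoding steps:
Dictionary: {0: ''}
Step 1: w='' (idx 0), next='a' -> output (0, 'a'), add 'a' as idx 1
Step 2: w='a' (idx 1), next='c' -> output (1, 'c'), add 'ac' as idx 2
Step 3: w='' (idx 0), next='c' -> output (0, 'c'), add 'c' as idx 3
Step 4: w='c' (idx 3), next='c' -> output (3, 'c'), add 'cc' as idx 4
Step 5: w='a' (idx 1), next='a' -> output (1, 'a'), add 'aa' as idx 5
Step 6: w='ac' (idx 2), next='c' -> output (2, 'c'), add 'acc' as idx 6
Step 7: w='cc' (idx 4), end of input -> output (4, '')


Encoded: [(0, 'a'), (1, 'c'), (0, 'c'), (3, 'c'), (1, 'a'), (2, 'c'), (4, '')]


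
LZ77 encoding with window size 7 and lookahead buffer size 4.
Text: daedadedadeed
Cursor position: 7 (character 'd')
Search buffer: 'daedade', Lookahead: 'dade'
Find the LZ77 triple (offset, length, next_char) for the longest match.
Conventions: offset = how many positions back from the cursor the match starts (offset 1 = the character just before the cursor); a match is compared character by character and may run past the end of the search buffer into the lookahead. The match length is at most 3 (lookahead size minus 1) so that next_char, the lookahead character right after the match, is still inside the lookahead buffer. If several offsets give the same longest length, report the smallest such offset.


Try each offset into the search buffer:
  offset=1 (pos 6, char 'e'): match length 0
  offset=2 (pos 5, char 'd'): match length 1
  offset=3 (pos 4, char 'a'): match length 0
  offset=4 (pos 3, char 'd'): match length 3
  offset=5 (pos 2, char 'e'): match length 0
  offset=6 (pos 1, char 'a'): match length 0
  offset=7 (pos 0, char 'd'): match length 2
Longest match has length 3 at offset 4.
next_char = character at position 7 + 3 = 10 -> 'e'

Best match: offset=4, length=3 (matching 'dad' starting at position 3)
LZ77 triple: (4, 3, 'e')


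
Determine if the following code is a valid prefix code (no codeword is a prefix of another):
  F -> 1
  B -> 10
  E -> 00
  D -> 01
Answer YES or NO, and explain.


Checking each pair (does one codeword prefix another?):
  F='1' vs B='10': prefix -- VIOLATION

NO -- this is NOT a valid prefix code. F (1) is a prefix of B (10).


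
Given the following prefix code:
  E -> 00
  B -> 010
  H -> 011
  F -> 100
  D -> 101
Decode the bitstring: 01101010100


Decoding step by step:
Bits 011 -> H
Bits 010 -> B
Bits 101 -> D
Bits 00 -> E


Decoded message: HBDE


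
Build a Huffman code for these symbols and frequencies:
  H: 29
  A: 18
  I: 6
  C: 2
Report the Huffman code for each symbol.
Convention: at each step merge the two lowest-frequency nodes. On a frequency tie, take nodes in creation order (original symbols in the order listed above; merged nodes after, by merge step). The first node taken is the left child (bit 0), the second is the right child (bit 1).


Huffman tree construction:
Step 1: Merge C(2) + I(6) = 8
Step 2: Merge (C+I)(8) + A(18) = 26
Step 3: Merge ((C+I)+A)(26) + H(29) = 55
Read each symbol's code off the tree from the root (left child = 0, right child = 1).

Codes:
  H: 1 (length 1)
  A: 01 (length 2)
  I: 001 (length 3)
  C: 000 (length 3)
Average code length: 89/55 = 1.6182 bits/symbol


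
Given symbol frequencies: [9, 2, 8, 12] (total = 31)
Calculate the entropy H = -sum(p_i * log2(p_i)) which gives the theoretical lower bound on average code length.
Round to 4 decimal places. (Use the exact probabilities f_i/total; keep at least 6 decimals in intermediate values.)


Per-symbol terms -p_i * log2(p_i) with p_i = f_i/31:
  p = 9/31 = 0.290323: log2(p) = -1.784271, -p*log2(p) = 0.518014
  p = 2/31 = 0.064516: log2(p) = -3.954196, -p*log2(p) = 0.255109
  p = 8/31 = 0.258065: log2(p) = -1.954196, -p*log2(p) = 0.504309
  p = 12/31 = 0.387097: log2(p) = -1.369234, -p*log2(p) = 0.530026
H = 0.518014 + 0.255109 + 0.504309 + 0.530026 = 1.807458

H = 1.8075 bits/symbol


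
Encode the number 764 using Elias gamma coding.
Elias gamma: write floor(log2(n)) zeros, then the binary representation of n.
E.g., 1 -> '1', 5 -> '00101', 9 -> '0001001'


num_bits = floor(log2(764)) + 1 = 10
leading_zeros = num_bits - 1 = 9
binary(764) = 1011111100

Elias gamma(764) = '000000000' + '1011111100' = 0000000001011111100 (19 bits)


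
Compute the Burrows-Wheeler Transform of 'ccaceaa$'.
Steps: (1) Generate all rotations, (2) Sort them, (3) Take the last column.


Rotations (sorted):
  0: $ccaceaa -> last char: a
  1: a$ccacea -> last char: a
  2: aa$ccace -> last char: e
  3: aceaa$cc -> last char: c
  4: caceaa$c -> last char: c
  5: ccaceaa$ -> last char: $
  6: ceaa$cca -> last char: a
  7: eaa$ccac -> last char: c


BWT = aaecc$ac


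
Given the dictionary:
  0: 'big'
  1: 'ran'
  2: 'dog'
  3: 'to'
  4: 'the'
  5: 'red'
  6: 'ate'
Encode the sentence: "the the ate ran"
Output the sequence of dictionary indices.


Look up each word in the dictionary:
  'the' -> 4
  'the' -> 4
  'ate' -> 6
  'ran' -> 1

Encoded: [4, 4, 6, 1]


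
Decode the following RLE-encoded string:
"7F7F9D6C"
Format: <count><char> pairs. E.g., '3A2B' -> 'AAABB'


Expanding each <count><char> pair:
  7F -> 'FFFFFFF'
  7F -> 'FFFFFFF'
  9D -> 'DDDDDDDDD'
  6C -> 'CCCCCC'

Decoded = FFFFFFFFFFFFFFDDDDDDDDDCCCCCC


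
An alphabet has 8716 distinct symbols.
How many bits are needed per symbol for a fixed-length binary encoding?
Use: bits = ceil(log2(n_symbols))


log2(8716) = 13.0895
Bracket: 2^13 = 8192 < 8716 <= 2^14 = 16384
So ceil(log2(8716)) = 14

bits = ceil(log2(8716)) = ceil(13.0895) = 14 bits


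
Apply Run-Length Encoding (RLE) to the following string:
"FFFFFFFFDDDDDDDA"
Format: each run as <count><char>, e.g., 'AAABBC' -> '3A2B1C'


Scanning runs left to right:
  i=0: run of 'F' x 8 -> '8F'
  i=8: run of 'D' x 7 -> '7D'
  i=15: run of 'A' x 1 -> '1A'

RLE = 8F7D1A


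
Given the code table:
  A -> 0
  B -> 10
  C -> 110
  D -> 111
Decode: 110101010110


Decoding:
110 -> C
10 -> B
10 -> B
10 -> B
110 -> C


Result: CBBBC


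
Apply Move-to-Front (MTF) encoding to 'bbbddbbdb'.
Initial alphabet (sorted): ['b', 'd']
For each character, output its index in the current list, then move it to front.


MTF encoding:
'b': index 0 in ['b', 'd'] -> ['b', 'd']
'b': index 0 in ['b', 'd'] -> ['b', 'd']
'b': index 0 in ['b', 'd'] -> ['b', 'd']
'd': index 1 in ['b', 'd'] -> ['d', 'b']
'd': index 0 in ['d', 'b'] -> ['d', 'b']
'b': index 1 in ['d', 'b'] -> ['b', 'd']
'b': index 0 in ['b', 'd'] -> ['b', 'd']
'd': index 1 in ['b', 'd'] -> ['d', 'b']
'b': index 1 in ['d', 'b'] -> ['b', 'd']


Output: [0, 0, 0, 1, 0, 1, 0, 1, 1]


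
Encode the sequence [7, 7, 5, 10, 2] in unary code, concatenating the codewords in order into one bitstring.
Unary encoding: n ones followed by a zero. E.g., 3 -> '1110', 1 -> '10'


Encode each number as n ones followed by a terminating 0:
  7 -> 11111110 (8 bits)
  7 -> 11111110 (8 bits)
  5 -> 111110 (6 bits)
  10 -> 11111111110 (11 bits)
  2 -> 110 (3 bits)
Total length = 8 + 8 + 6 + 11 + 3 = 36 bits.

Unary([7, 7, 5, 10, 2]) = 111111101111111011111011111111110110 (36 bits)


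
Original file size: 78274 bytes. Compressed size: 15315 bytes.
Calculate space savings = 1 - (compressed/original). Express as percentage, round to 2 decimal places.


ratio = compressed/original = 15315/78274 = 0.195659
savings = 1 - ratio = 1 - 0.195659 = 0.804341
as a percentage: 0.804341 * 100 = 80.43%

Space savings = 1 - 15315/78274 = 80.43%


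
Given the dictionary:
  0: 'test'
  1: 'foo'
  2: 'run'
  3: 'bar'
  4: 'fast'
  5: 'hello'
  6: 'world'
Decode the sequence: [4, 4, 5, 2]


Look up each index in the dictionary:
  4 -> 'fast'
  4 -> 'fast'
  5 -> 'hello'
  2 -> 'run'

Decoded: "fast fast hello run"


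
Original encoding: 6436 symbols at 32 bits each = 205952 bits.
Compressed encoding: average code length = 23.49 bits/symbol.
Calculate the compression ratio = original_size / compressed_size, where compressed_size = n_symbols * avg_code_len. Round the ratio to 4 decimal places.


original_size = n_symbols * orig_bits = 6436 * 32 = 205952 bits
compressed_size = n_symbols * avg_code_len = 6436 * 23.49 = 151181.64 bits
ratio = original_size / compressed_size = 205952 / 151181.64 = 1.3623

Compression ratio = 1.3623


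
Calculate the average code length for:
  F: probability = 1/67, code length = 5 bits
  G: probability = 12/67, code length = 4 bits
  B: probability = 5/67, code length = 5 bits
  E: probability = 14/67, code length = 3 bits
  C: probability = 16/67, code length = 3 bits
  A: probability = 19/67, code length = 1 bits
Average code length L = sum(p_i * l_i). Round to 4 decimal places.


Weighted contributions p_i * l_i:
  F: (1/67) * 5 = 5/67
  G: (12/67) * 4 = 48/67
  B: (5/67) * 5 = 25/67
  E: (14/67) * 3 = 42/67
  C: (16/67) * 3 = 48/67
  A: (19/67) * 1 = 19/67
Sum = (5 + 48 + 25 + 42 + 48 + 19)/67 = 187/67

L = 187/67 = 2.7910 bits/symbol


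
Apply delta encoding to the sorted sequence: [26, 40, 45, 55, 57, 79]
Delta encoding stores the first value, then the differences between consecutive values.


First value: 26
Deltas:
  40 - 26 = 14
  45 - 40 = 5
  55 - 45 = 10
  57 - 55 = 2
  79 - 57 = 22


Delta encoded: [26, 14, 5, 10, 2, 22]


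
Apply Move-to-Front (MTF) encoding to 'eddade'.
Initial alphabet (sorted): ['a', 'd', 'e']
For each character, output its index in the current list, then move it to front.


MTF encoding:
'e': index 2 in ['a', 'd', 'e'] -> ['e', 'a', 'd']
'd': index 2 in ['e', 'a', 'd'] -> ['d', 'e', 'a']
'd': index 0 in ['d', 'e', 'a'] -> ['d', 'e', 'a']
'a': index 2 in ['d', 'e', 'a'] -> ['a', 'd', 'e']
'd': index 1 in ['a', 'd', 'e'] -> ['d', 'a', 'e']
'e': index 2 in ['d', 'a', 'e'] -> ['e', 'd', 'a']


Output: [2, 2, 0, 2, 1, 2]


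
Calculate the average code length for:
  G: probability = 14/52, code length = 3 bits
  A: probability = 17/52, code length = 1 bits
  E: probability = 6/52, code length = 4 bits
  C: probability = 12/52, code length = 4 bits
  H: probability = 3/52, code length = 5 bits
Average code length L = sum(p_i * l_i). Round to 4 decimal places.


Weighted contributions p_i * l_i:
  G: (14/52) * 3 = 42/52
  A: (17/52) * 1 = 17/52
  E: (6/52) * 4 = 24/52
  C: (12/52) * 4 = 48/52
  H: (3/52) * 5 = 15/52
Sum = (42 + 17 + 24 + 48 + 15)/52 = 146/52

L = 146/52 = 2.8077 bits/symbol


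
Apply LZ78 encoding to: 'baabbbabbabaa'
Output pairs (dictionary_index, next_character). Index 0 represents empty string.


LZ78 encoding steps:
Dictionary: {0: ''}
Step 1: w='' (idx 0), next='b' -> output (0, 'b'), add 'b' as idx 1
Step 2: w='' (idx 0), next='a' -> output (0, 'a'), add 'a' as idx 2
Step 3: w='a' (idx 2), next='b' -> output (2, 'b'), add 'ab' as idx 3
Step 4: w='b' (idx 1), next='b' -> output (1, 'b'), add 'bb' as idx 4
Step 5: w='ab' (idx 3), next='b' -> output (3, 'b'), add 'abb' as idx 5
Step 6: w='ab' (idx 3), next='a' -> output (3, 'a'), add 'aba' as idx 6
Step 7: w='a' (idx 2), end of input -> output (2, '')


Encoded: [(0, 'b'), (0, 'a'), (2, 'b'), (1, 'b'), (3, 'b'), (3, 'a'), (2, '')]


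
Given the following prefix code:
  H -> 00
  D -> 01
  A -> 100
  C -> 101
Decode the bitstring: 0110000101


Decoding step by step:
Bits 01 -> D
Bits 100 -> A
Bits 00 -> H
Bits 101 -> C


Decoded message: DAHC


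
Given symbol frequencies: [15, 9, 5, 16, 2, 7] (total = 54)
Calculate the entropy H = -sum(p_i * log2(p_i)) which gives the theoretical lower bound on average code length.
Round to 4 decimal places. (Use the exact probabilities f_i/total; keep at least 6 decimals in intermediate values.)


Per-symbol terms -p_i * log2(p_i) with p_i = f_i/54:
  p = 15/54 = 0.277778: log2(p) = -1.847997, -p*log2(p) = 0.513332
  p = 9/54 = 0.166667: log2(p) = -2.584963, -p*log2(p) = 0.430827
  p = 5/54 = 0.092593: log2(p) = -3.432959, -p*log2(p) = 0.317867
  p = 16/54 = 0.296296: log2(p) = -1.754888, -p*log2(p) = 0.519967
  p = 2/54 = 0.037037: log2(p) = -4.754888, -p*log2(p) = 0.176107
  p = 7/54 = 0.129630: log2(p) = -2.947533, -p*log2(p) = 0.382088
H = 0.513332 + 0.430827 + 0.317867 + 0.519967 + 0.176107 + 0.382088 = 2.340188

H = 2.3402 bits/symbol


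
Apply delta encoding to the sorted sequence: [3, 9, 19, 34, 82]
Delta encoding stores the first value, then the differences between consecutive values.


First value: 3
Deltas:
  9 - 3 = 6
  19 - 9 = 10
  34 - 19 = 15
  82 - 34 = 48


Delta encoded: [3, 6, 10, 15, 48]


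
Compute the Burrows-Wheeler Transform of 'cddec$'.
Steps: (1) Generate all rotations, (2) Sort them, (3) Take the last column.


Rotations (sorted):
  0: $cddec -> last char: c
  1: c$cdde -> last char: e
  2: cddec$ -> last char: $
  3: ddec$c -> last char: c
  4: dec$cd -> last char: d
  5: ec$cdd -> last char: d


BWT = ce$cdd


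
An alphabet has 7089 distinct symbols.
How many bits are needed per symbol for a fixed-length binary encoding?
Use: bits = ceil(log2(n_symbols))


log2(7089) = 12.7914
Bracket: 2^12 = 4096 < 7089 <= 2^13 = 8192
So ceil(log2(7089)) = 13

bits = ceil(log2(7089)) = ceil(12.7914) = 13 bits


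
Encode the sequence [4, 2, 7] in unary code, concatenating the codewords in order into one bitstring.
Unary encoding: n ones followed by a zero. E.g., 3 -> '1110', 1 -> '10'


Encode each number as n ones followed by a terminating 0:
  4 -> 11110 (5 bits)
  2 -> 110 (3 bits)
  7 -> 11111110 (8 bits)
Total length = 5 + 3 + 8 = 16 bits.

Unary([4, 2, 7]) = 1111011011111110 (16 bits)


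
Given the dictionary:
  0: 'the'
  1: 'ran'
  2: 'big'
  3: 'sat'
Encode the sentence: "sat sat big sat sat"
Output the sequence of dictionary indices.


Look up each word in the dictionary:
  'sat' -> 3
  'sat' -> 3
  'big' -> 2
  'sat' -> 3
  'sat' -> 3

Encoded: [3, 3, 2, 3, 3]


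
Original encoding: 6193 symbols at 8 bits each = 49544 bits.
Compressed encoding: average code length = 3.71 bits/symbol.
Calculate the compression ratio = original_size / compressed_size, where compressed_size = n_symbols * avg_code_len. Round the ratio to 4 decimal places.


original_size = n_symbols * orig_bits = 6193 * 8 = 49544 bits
compressed_size = n_symbols * avg_code_len = 6193 * 3.71 = 22976.03 bits
ratio = original_size / compressed_size = 49544 / 22976.03 = 2.1563

Compression ratio = 2.1563


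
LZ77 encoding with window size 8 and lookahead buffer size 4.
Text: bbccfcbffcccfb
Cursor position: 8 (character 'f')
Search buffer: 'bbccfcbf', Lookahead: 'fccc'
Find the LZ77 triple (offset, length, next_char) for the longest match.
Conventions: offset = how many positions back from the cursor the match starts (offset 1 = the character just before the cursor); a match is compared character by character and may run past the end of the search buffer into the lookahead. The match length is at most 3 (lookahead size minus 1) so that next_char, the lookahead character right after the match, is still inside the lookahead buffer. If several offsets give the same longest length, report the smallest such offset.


Try each offset into the search buffer:
  offset=1 (pos 7, char 'f'): match length 1
  offset=2 (pos 6, char 'b'): match length 0
  offset=3 (pos 5, char 'c'): match length 0
  offset=4 (pos 4, char 'f'): match length 2
  offset=5 (pos 3, char 'c'): match length 0
  offset=6 (pos 2, char 'c'): match length 0
  offset=7 (pos 1, char 'b'): match length 0
  offset=8 (pos 0, char 'b'): match length 0
Longest match has length 2 at offset 4.
next_char = character at position 8 + 2 = 10 -> 'c'

Best match: offset=4, length=2 (matching 'fc' starting at position 4)
LZ77 triple: (4, 2, 'c')


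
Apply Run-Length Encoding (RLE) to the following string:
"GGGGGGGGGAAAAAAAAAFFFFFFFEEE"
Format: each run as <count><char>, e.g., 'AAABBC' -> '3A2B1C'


Scanning runs left to right:
  i=0: run of 'G' x 9 -> '9G'
  i=9: run of 'A' x 9 -> '9A'
  i=18: run of 'F' x 7 -> '7F'
  i=25: run of 'E' x 3 -> '3E'

RLE = 9G9A7F3E


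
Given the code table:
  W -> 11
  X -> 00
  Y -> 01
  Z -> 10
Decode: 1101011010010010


Decoding:
11 -> W
01 -> Y
01 -> Y
10 -> Z
10 -> Z
01 -> Y
00 -> X
10 -> Z


Result: WYYZZYXZ


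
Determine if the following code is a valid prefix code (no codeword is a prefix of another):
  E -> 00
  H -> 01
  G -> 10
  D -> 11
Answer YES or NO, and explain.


Checking each pair (does one codeword prefix another?):
  E='00' vs H='01': no prefix
  E='00' vs G='10': no prefix
  E='00' vs D='11': no prefix
  H='01' vs E='00': no prefix
  H='01' vs G='10': no prefix
  H='01' vs D='11': no prefix
  G='10' vs E='00': no prefix
  G='10' vs H='01': no prefix
  G='10' vs D='11': no prefix
  D='11' vs E='00': no prefix
  D='11' vs H='01': no prefix
  D='11' vs G='10': no prefix
No violation found over all pairs.

YES -- this is a valid prefix code. No codeword is a prefix of any other codeword.


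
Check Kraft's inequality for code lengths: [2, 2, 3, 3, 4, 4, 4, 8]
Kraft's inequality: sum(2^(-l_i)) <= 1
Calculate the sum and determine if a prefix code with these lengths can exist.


Sum = 2^(-2) + 2^(-2) + 2^(-3) + 2^(-3) + 2^(-4) + 2^(-4) + 2^(-4) + 2^(-8)
    = 0.25 + 0.25 + 0.125 + 0.125 + 0.0625 + 0.0625 + 0.0625 + 0.00390625
    = 241/256 = 0.94140625
Since 0.94140625 <= 1, Kraft's inequality IS satisfied.
A prefix code with these lengths CAN exist.

Kraft sum = 0.94140625. Satisfied.


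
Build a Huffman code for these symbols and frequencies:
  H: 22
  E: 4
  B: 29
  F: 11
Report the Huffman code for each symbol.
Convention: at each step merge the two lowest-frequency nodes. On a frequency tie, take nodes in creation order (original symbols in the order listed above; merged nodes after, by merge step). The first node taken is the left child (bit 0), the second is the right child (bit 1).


Huffman tree construction:
Step 1: Merge E(4) + F(11) = 15
Step 2: Merge (E+F)(15) + H(22) = 37
Step 3: Merge B(29) + ((E+F)+H)(37) = 66
Read each symbol's code off the tree from the root (left child = 0, right child = 1).

Codes:
  H: 11 (length 2)
  E: 100 (length 3)
  B: 0 (length 1)
  F: 101 (length 3)
Average code length: 118/66 = 1.7879 bits/symbol


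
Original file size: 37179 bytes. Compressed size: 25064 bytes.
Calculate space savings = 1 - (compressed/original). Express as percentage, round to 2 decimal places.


ratio = compressed/original = 25064/37179 = 0.674144
savings = 1 - ratio = 1 - 0.674144 = 0.325856
as a percentage: 0.325856 * 100 = 32.59%

Space savings = 1 - 25064/37179 = 32.59%


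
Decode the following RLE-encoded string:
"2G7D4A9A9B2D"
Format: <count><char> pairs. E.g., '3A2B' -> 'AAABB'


Expanding each <count><char> pair:
  2G -> 'GG'
  7D -> 'DDDDDDD'
  4A -> 'AAAA'
  9A -> 'AAAAAAAAA'
  9B -> 'BBBBBBBBB'
  2D -> 'DD'

Decoded = GGDDDDDDDAAAAAAAAAAAAABBBBBBBBBDD


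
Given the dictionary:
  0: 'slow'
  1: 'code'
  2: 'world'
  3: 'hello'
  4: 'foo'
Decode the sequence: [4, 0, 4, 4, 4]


Look up each index in the dictionary:
  4 -> 'foo'
  0 -> 'slow'
  4 -> 'foo'
  4 -> 'foo'
  4 -> 'foo'

Decoded: "foo slow foo foo foo"


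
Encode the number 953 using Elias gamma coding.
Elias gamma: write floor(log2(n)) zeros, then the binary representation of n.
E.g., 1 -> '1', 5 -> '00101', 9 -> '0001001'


num_bits = floor(log2(953)) + 1 = 10
leading_zeros = num_bits - 1 = 9
binary(953) = 1110111001

Elias gamma(953) = '000000000' + '1110111001' = 0000000001110111001 (19 bits)


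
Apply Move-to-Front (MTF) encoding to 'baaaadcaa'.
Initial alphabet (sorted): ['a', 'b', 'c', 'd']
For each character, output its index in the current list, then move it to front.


MTF encoding:
'b': index 1 in ['a', 'b', 'c', 'd'] -> ['b', 'a', 'c', 'd']
'a': index 1 in ['b', 'a', 'c', 'd'] -> ['a', 'b', 'c', 'd']
'a': index 0 in ['a', 'b', 'c', 'd'] -> ['a', 'b', 'c', 'd']
'a': index 0 in ['a', 'b', 'c', 'd'] -> ['a', 'b', 'c', 'd']
'a': index 0 in ['a', 'b', 'c', 'd'] -> ['a', 'b', 'c', 'd']
'd': index 3 in ['a', 'b', 'c', 'd'] -> ['d', 'a', 'b', 'c']
'c': index 3 in ['d', 'a', 'b', 'c'] -> ['c', 'd', 'a', 'b']
'a': index 2 in ['c', 'd', 'a', 'b'] -> ['a', 'c', 'd', 'b']
'a': index 0 in ['a', 'c', 'd', 'b'] -> ['a', 'c', 'd', 'b']


Output: [1, 1, 0, 0, 0, 3, 3, 2, 0]
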